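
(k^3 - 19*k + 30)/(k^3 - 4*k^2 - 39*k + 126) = (k^2 + 3*k - 10)/(k^2 - k - 42)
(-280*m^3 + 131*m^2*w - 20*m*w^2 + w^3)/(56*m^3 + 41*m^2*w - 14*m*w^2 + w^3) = (-5*m + w)/(m + w)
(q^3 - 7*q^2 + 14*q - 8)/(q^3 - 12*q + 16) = (q^2 - 5*q + 4)/(q^2 + 2*q - 8)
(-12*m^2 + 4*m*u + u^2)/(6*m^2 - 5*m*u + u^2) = (6*m + u)/(-3*m + u)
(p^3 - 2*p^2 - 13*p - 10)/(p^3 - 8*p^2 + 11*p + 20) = (p + 2)/(p - 4)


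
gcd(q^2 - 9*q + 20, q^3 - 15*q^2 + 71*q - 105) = q - 5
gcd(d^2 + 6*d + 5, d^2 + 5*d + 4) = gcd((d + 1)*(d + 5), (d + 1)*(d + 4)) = d + 1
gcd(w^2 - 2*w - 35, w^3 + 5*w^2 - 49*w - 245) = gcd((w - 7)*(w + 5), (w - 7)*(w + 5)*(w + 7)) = w^2 - 2*w - 35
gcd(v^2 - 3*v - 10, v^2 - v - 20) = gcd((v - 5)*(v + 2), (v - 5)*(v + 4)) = v - 5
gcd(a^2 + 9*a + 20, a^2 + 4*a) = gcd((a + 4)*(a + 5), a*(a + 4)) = a + 4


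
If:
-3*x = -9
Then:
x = 3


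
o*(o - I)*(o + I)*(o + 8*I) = o^4 + 8*I*o^3 + o^2 + 8*I*o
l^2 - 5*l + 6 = (l - 3)*(l - 2)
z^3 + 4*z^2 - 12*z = z*(z - 2)*(z + 6)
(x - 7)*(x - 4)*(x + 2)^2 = x^4 - 7*x^3 - 12*x^2 + 68*x + 112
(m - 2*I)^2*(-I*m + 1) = -I*m^3 - 3*m^2 - 4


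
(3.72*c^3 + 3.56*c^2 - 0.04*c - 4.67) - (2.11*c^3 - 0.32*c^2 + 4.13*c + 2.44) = 1.61*c^3 + 3.88*c^2 - 4.17*c - 7.11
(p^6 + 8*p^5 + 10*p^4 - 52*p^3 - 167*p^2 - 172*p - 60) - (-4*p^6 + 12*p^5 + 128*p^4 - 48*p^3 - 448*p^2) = 5*p^6 - 4*p^5 - 118*p^4 - 4*p^3 + 281*p^2 - 172*p - 60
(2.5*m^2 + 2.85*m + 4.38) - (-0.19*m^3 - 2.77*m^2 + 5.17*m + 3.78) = 0.19*m^3 + 5.27*m^2 - 2.32*m + 0.6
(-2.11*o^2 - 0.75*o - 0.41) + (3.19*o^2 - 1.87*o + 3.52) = 1.08*o^2 - 2.62*o + 3.11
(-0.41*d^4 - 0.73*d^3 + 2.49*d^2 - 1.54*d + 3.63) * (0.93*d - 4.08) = -0.3813*d^5 + 0.9939*d^4 + 5.2941*d^3 - 11.5914*d^2 + 9.6591*d - 14.8104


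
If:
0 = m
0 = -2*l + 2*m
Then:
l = 0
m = 0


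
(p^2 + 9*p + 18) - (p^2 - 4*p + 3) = 13*p + 15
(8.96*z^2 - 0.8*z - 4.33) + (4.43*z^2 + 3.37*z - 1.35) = 13.39*z^2 + 2.57*z - 5.68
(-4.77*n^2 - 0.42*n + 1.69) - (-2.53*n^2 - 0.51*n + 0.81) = -2.24*n^2 + 0.09*n + 0.88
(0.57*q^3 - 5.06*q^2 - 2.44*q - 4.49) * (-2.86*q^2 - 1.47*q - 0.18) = -1.6302*q^5 + 13.6337*q^4 + 14.314*q^3 + 17.339*q^2 + 7.0395*q + 0.8082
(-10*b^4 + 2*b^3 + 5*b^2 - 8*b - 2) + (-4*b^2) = -10*b^4 + 2*b^3 + b^2 - 8*b - 2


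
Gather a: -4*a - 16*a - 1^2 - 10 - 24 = -20*a - 35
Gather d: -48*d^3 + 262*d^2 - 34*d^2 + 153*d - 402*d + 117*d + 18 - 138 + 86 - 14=-48*d^3 + 228*d^2 - 132*d - 48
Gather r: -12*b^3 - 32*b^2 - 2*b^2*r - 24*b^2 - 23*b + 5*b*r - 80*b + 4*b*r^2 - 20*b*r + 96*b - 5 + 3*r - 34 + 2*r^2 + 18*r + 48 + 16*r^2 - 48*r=-12*b^3 - 56*b^2 - 7*b + r^2*(4*b + 18) + r*(-2*b^2 - 15*b - 27) + 9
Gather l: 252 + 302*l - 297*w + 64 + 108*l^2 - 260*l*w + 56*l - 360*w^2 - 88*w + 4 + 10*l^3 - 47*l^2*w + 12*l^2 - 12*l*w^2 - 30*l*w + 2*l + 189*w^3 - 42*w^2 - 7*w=10*l^3 + l^2*(120 - 47*w) + l*(-12*w^2 - 290*w + 360) + 189*w^3 - 402*w^2 - 392*w + 320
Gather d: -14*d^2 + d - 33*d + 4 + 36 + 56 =-14*d^2 - 32*d + 96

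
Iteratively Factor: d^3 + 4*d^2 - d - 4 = (d + 4)*(d^2 - 1) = (d - 1)*(d + 4)*(d + 1)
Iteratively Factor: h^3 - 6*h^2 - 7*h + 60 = (h - 5)*(h^2 - h - 12) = (h - 5)*(h - 4)*(h + 3)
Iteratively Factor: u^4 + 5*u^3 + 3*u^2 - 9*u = (u + 3)*(u^3 + 2*u^2 - 3*u) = (u - 1)*(u + 3)*(u^2 + 3*u) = (u - 1)*(u + 3)^2*(u)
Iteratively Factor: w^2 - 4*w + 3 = (w - 1)*(w - 3)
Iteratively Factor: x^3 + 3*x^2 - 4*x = (x + 4)*(x^2 - x) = (x - 1)*(x + 4)*(x)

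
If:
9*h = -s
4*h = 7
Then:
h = 7/4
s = -63/4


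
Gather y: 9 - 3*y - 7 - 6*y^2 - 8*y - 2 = -6*y^2 - 11*y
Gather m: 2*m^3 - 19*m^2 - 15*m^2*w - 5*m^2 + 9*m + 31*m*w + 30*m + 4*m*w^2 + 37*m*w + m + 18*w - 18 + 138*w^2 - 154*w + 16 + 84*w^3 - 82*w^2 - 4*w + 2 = 2*m^3 + m^2*(-15*w - 24) + m*(4*w^2 + 68*w + 40) + 84*w^3 + 56*w^2 - 140*w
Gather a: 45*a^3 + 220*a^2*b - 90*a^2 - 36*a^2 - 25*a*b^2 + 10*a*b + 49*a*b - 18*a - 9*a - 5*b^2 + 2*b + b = 45*a^3 + a^2*(220*b - 126) + a*(-25*b^2 + 59*b - 27) - 5*b^2 + 3*b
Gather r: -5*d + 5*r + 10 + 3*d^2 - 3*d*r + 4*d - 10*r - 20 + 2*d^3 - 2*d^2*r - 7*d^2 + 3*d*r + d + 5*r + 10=2*d^3 - 2*d^2*r - 4*d^2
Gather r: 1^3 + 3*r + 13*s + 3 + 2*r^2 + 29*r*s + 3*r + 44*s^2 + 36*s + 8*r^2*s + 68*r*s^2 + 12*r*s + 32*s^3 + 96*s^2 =r^2*(8*s + 2) + r*(68*s^2 + 41*s + 6) + 32*s^3 + 140*s^2 + 49*s + 4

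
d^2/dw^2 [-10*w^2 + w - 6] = -20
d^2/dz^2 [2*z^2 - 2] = 4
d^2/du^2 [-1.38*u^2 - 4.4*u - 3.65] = -2.76000000000000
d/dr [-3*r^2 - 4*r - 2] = -6*r - 4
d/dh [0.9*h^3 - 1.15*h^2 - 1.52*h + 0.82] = 2.7*h^2 - 2.3*h - 1.52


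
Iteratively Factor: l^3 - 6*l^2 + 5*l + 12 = (l - 4)*(l^2 - 2*l - 3) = (l - 4)*(l - 3)*(l + 1)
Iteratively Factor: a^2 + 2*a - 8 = (a - 2)*(a + 4)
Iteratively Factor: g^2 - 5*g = (g)*(g - 5)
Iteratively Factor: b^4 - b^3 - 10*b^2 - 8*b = (b)*(b^3 - b^2 - 10*b - 8) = b*(b + 1)*(b^2 - 2*b - 8) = b*(b - 4)*(b + 1)*(b + 2)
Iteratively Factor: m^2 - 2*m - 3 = (m + 1)*(m - 3)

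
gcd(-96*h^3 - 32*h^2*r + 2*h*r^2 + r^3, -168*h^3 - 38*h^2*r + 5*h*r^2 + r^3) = -24*h^2 - 2*h*r + r^2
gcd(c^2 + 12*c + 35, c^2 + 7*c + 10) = c + 5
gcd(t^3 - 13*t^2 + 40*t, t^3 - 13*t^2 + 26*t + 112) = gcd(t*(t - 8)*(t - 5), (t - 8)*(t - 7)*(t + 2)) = t - 8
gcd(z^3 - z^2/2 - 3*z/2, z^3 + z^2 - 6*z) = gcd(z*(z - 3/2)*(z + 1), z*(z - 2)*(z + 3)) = z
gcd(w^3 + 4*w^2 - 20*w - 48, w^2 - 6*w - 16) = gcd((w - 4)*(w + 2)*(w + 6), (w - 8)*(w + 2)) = w + 2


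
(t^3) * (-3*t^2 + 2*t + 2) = -3*t^5 + 2*t^4 + 2*t^3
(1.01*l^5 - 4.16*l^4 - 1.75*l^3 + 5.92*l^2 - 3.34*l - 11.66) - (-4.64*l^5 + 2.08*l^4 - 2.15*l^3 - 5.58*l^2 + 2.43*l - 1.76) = 5.65*l^5 - 6.24*l^4 + 0.4*l^3 + 11.5*l^2 - 5.77*l - 9.9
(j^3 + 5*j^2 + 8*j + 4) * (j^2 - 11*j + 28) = j^5 - 6*j^4 - 19*j^3 + 56*j^2 + 180*j + 112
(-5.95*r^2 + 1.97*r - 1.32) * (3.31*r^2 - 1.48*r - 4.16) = -19.6945*r^4 + 15.3267*r^3 + 17.4672*r^2 - 6.2416*r + 5.4912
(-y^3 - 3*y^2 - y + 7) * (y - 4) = -y^4 + y^3 + 11*y^2 + 11*y - 28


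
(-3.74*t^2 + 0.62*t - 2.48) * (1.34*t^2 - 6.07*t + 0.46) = -5.0116*t^4 + 23.5326*t^3 - 8.807*t^2 + 15.3388*t - 1.1408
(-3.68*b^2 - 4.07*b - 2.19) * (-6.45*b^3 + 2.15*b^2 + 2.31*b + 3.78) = 23.736*b^5 + 18.3395*b^4 - 3.1258*b^3 - 28.0206*b^2 - 20.4435*b - 8.2782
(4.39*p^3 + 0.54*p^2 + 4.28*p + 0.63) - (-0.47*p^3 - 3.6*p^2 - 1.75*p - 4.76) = 4.86*p^3 + 4.14*p^2 + 6.03*p + 5.39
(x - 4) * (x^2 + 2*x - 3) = x^3 - 2*x^2 - 11*x + 12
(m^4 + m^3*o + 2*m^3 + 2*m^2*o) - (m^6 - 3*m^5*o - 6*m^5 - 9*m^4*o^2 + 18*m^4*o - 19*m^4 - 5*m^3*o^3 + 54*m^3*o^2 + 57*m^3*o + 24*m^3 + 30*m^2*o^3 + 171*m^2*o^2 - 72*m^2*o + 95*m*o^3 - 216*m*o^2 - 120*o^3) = -m^6 + 3*m^5*o + 6*m^5 + 9*m^4*o^2 - 18*m^4*o + 20*m^4 + 5*m^3*o^3 - 54*m^3*o^2 - 56*m^3*o - 22*m^3 - 30*m^2*o^3 - 171*m^2*o^2 + 74*m^2*o - 95*m*o^3 + 216*m*o^2 + 120*o^3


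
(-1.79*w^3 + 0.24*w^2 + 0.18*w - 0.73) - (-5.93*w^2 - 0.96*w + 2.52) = -1.79*w^3 + 6.17*w^2 + 1.14*w - 3.25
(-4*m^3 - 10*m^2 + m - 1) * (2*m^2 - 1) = -8*m^5 - 20*m^4 + 6*m^3 + 8*m^2 - m + 1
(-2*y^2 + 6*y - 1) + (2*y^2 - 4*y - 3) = 2*y - 4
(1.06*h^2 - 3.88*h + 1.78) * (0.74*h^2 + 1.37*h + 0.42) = 0.7844*h^4 - 1.419*h^3 - 3.5532*h^2 + 0.809*h + 0.7476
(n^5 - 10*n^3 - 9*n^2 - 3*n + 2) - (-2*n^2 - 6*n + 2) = n^5 - 10*n^3 - 7*n^2 + 3*n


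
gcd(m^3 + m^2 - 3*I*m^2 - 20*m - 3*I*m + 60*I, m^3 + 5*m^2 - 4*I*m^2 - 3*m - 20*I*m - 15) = m^2 + m*(5 - 3*I) - 15*I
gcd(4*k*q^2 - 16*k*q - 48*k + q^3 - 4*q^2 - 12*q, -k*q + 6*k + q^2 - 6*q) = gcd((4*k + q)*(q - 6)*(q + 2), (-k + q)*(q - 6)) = q - 6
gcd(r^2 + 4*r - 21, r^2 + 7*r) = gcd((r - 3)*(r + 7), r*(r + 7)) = r + 7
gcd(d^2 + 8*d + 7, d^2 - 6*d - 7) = d + 1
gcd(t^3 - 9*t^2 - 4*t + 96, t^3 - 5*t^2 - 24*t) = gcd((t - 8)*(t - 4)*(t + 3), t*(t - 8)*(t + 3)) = t^2 - 5*t - 24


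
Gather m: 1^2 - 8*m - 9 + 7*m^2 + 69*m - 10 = 7*m^2 + 61*m - 18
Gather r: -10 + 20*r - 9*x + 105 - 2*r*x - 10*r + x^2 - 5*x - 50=r*(10 - 2*x) + x^2 - 14*x + 45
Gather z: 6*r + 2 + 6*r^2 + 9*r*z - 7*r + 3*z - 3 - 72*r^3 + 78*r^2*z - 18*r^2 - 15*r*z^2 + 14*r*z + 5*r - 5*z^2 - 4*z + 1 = -72*r^3 - 12*r^2 + 4*r + z^2*(-15*r - 5) + z*(78*r^2 + 23*r - 1)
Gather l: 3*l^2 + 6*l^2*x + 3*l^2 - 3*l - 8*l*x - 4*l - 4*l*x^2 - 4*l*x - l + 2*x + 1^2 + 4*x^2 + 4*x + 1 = l^2*(6*x + 6) + l*(-4*x^2 - 12*x - 8) + 4*x^2 + 6*x + 2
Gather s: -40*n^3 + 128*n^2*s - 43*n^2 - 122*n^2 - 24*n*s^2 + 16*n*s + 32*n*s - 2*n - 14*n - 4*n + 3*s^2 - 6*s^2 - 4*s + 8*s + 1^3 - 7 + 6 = -40*n^3 - 165*n^2 - 20*n + s^2*(-24*n - 3) + s*(128*n^2 + 48*n + 4)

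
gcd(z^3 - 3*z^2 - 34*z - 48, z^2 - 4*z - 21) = z + 3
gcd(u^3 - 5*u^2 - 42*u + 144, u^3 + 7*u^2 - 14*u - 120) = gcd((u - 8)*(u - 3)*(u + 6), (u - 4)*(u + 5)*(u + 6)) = u + 6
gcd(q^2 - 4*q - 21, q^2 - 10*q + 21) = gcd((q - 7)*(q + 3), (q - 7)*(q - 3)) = q - 7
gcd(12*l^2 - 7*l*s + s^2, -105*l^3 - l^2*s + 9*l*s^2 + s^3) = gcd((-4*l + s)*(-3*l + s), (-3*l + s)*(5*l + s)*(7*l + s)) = -3*l + s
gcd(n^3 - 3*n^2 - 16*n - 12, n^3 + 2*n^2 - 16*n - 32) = n + 2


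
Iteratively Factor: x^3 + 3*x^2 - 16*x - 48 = (x - 4)*(x^2 + 7*x + 12) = (x - 4)*(x + 4)*(x + 3)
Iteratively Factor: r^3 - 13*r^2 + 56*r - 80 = (r - 5)*(r^2 - 8*r + 16) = (r - 5)*(r - 4)*(r - 4)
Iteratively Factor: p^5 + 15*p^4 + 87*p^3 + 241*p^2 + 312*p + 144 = (p + 4)*(p^4 + 11*p^3 + 43*p^2 + 69*p + 36) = (p + 1)*(p + 4)*(p^3 + 10*p^2 + 33*p + 36) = (p + 1)*(p + 3)*(p + 4)*(p^2 + 7*p + 12) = (p + 1)*(p + 3)^2*(p + 4)*(p + 4)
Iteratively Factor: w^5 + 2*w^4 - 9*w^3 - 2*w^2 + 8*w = (w + 1)*(w^4 + w^3 - 10*w^2 + 8*w) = (w + 1)*(w + 4)*(w^3 - 3*w^2 + 2*w) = (w - 1)*(w + 1)*(w + 4)*(w^2 - 2*w) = (w - 2)*(w - 1)*(w + 1)*(w + 4)*(w)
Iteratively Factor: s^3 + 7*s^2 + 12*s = (s + 4)*(s^2 + 3*s) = (s + 3)*(s + 4)*(s)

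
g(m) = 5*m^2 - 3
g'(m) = 10*m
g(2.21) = 21.42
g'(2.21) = 22.10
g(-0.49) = -1.80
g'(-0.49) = -4.90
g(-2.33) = 24.14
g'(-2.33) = -23.30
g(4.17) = 83.94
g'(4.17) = 41.70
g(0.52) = -1.65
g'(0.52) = 5.20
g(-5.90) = 171.05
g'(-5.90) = -59.00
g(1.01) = 2.10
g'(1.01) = 10.10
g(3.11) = 45.36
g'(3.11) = 31.10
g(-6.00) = 177.00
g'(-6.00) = -60.00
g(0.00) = -3.00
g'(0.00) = 0.00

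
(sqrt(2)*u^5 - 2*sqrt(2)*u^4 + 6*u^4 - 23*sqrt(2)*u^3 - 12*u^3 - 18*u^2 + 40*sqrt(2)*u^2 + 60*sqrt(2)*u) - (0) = sqrt(2)*u^5 - 2*sqrt(2)*u^4 + 6*u^4 - 23*sqrt(2)*u^3 - 12*u^3 - 18*u^2 + 40*sqrt(2)*u^2 + 60*sqrt(2)*u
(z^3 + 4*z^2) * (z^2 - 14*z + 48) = z^5 - 10*z^4 - 8*z^3 + 192*z^2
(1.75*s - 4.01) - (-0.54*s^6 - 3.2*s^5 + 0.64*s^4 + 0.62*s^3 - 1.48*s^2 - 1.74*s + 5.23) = 0.54*s^6 + 3.2*s^5 - 0.64*s^4 - 0.62*s^3 + 1.48*s^2 + 3.49*s - 9.24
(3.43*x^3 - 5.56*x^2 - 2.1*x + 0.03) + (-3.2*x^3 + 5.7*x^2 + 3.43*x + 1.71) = 0.23*x^3 + 0.140000000000001*x^2 + 1.33*x + 1.74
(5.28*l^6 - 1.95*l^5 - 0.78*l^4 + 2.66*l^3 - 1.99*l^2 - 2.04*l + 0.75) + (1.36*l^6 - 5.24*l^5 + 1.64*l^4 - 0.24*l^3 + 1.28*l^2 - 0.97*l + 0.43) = 6.64*l^6 - 7.19*l^5 + 0.86*l^4 + 2.42*l^3 - 0.71*l^2 - 3.01*l + 1.18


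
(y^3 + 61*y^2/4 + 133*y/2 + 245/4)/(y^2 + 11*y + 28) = (4*y^2 + 33*y + 35)/(4*(y + 4))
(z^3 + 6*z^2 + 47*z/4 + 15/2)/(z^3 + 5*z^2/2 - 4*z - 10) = (z + 3/2)/(z - 2)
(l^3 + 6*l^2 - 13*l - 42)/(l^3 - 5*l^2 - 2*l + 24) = (l + 7)/(l - 4)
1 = 1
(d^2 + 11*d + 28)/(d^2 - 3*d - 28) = (d + 7)/(d - 7)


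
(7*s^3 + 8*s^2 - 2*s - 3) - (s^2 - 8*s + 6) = 7*s^3 + 7*s^2 + 6*s - 9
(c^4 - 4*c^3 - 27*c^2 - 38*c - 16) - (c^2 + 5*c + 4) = c^4 - 4*c^3 - 28*c^2 - 43*c - 20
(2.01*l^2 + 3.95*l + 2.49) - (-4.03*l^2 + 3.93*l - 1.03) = 6.04*l^2 + 0.02*l + 3.52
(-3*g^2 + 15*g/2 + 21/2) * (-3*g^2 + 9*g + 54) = 9*g^4 - 99*g^3/2 - 126*g^2 + 999*g/2 + 567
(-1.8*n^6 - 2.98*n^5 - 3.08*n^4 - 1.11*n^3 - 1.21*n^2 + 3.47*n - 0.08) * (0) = 0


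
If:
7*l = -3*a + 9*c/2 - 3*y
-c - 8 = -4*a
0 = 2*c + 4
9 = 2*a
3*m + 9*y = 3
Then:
No Solution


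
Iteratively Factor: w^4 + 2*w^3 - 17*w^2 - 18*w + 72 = (w + 4)*(w^3 - 2*w^2 - 9*w + 18) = (w - 2)*(w + 4)*(w^2 - 9) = (w - 3)*(w - 2)*(w + 4)*(w + 3)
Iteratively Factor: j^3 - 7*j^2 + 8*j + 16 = (j + 1)*(j^2 - 8*j + 16) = (j - 4)*(j + 1)*(j - 4)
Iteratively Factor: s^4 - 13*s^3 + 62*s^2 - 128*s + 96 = (s - 4)*(s^3 - 9*s^2 + 26*s - 24) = (s - 4)*(s - 2)*(s^2 - 7*s + 12) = (s - 4)*(s - 3)*(s - 2)*(s - 4)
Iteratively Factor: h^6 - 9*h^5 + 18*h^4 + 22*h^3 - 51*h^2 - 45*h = (h - 3)*(h^5 - 6*h^4 + 22*h^2 + 15*h) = h*(h - 3)*(h^4 - 6*h^3 + 22*h + 15) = h*(h - 5)*(h - 3)*(h^3 - h^2 - 5*h - 3) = h*(h - 5)*(h - 3)*(h + 1)*(h^2 - 2*h - 3) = h*(h - 5)*(h - 3)^2*(h + 1)*(h + 1)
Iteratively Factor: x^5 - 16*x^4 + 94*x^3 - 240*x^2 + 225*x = (x - 5)*(x^4 - 11*x^3 + 39*x^2 - 45*x) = x*(x - 5)*(x^3 - 11*x^2 + 39*x - 45) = x*(x - 5)*(x - 3)*(x^2 - 8*x + 15) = x*(x - 5)*(x - 3)^2*(x - 5)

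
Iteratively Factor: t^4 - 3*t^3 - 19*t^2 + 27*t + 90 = (t + 3)*(t^3 - 6*t^2 - t + 30) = (t - 5)*(t + 3)*(t^2 - t - 6) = (t - 5)*(t + 2)*(t + 3)*(t - 3)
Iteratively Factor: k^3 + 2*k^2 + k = (k + 1)*(k^2 + k) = k*(k + 1)*(k + 1)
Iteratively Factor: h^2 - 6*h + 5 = (h - 1)*(h - 5)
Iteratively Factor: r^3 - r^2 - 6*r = (r - 3)*(r^2 + 2*r) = r*(r - 3)*(r + 2)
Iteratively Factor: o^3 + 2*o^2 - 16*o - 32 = (o - 4)*(o^2 + 6*o + 8) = (o - 4)*(o + 4)*(o + 2)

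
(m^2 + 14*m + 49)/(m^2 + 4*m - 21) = (m + 7)/(m - 3)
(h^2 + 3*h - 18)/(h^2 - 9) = (h + 6)/(h + 3)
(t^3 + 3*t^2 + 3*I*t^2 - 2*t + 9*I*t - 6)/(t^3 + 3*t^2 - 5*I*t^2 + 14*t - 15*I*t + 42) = (t + I)/(t - 7*I)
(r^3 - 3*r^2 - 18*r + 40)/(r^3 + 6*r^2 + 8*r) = (r^2 - 7*r + 10)/(r*(r + 2))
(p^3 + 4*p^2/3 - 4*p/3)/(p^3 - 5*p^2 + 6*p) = (3*p^2 + 4*p - 4)/(3*(p^2 - 5*p + 6))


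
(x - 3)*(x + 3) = x^2 - 9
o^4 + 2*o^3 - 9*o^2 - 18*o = o*(o - 3)*(o + 2)*(o + 3)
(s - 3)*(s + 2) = s^2 - s - 6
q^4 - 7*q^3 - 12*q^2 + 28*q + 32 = (q - 8)*(q - 2)*(q + 1)*(q + 2)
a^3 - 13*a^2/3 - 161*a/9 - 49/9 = (a - 7)*(a + 1/3)*(a + 7/3)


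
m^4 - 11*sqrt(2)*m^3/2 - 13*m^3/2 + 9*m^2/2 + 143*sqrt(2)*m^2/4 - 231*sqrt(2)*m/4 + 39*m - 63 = (m - 7/2)*(m - 3)*(m - 6*sqrt(2))*(m + sqrt(2)/2)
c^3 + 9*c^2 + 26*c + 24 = (c + 2)*(c + 3)*(c + 4)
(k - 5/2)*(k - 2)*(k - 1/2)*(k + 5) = k^4 - 71*k^2/4 + 135*k/4 - 25/2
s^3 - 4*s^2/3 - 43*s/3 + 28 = (s - 3)*(s - 7/3)*(s + 4)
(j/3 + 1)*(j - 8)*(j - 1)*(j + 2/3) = j^4/3 - 16*j^3/9 - 23*j^2/3 + 34*j/9 + 16/3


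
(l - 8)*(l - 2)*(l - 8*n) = l^3 - 8*l^2*n - 10*l^2 + 80*l*n + 16*l - 128*n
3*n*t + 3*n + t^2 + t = (3*n + t)*(t + 1)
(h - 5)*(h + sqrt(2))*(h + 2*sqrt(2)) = h^3 - 5*h^2 + 3*sqrt(2)*h^2 - 15*sqrt(2)*h + 4*h - 20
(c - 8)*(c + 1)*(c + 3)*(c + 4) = c^4 - 45*c^2 - 140*c - 96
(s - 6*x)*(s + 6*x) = s^2 - 36*x^2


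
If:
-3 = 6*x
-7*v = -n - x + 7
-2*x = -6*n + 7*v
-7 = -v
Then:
No Solution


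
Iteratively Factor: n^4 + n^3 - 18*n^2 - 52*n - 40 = (n + 2)*(n^3 - n^2 - 16*n - 20) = (n - 5)*(n + 2)*(n^2 + 4*n + 4) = (n - 5)*(n + 2)^2*(n + 2)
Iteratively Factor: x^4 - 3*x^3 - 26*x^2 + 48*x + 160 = (x + 2)*(x^3 - 5*x^2 - 16*x + 80) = (x - 5)*(x + 2)*(x^2 - 16) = (x - 5)*(x - 4)*(x + 2)*(x + 4)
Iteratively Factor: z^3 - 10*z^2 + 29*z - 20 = (z - 5)*(z^2 - 5*z + 4) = (z - 5)*(z - 1)*(z - 4)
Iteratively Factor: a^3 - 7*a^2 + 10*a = (a - 2)*(a^2 - 5*a) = (a - 5)*(a - 2)*(a)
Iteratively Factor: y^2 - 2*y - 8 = (y - 4)*(y + 2)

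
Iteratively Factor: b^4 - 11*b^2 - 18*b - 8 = (b + 1)*(b^3 - b^2 - 10*b - 8) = (b + 1)*(b + 2)*(b^2 - 3*b - 4) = (b + 1)^2*(b + 2)*(b - 4)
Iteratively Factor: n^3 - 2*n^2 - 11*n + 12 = (n + 3)*(n^2 - 5*n + 4) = (n - 1)*(n + 3)*(n - 4)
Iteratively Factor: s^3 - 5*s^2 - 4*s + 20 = (s - 5)*(s^2 - 4) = (s - 5)*(s - 2)*(s + 2)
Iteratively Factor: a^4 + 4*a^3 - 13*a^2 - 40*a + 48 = (a + 4)*(a^3 - 13*a + 12) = (a - 1)*(a + 4)*(a^2 + a - 12) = (a - 3)*(a - 1)*(a + 4)*(a + 4)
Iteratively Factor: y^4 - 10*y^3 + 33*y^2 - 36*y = (y - 3)*(y^3 - 7*y^2 + 12*y) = (y - 4)*(y - 3)*(y^2 - 3*y) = y*(y - 4)*(y - 3)*(y - 3)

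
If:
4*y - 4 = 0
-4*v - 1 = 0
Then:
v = -1/4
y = 1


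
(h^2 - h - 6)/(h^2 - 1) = (h^2 - h - 6)/(h^2 - 1)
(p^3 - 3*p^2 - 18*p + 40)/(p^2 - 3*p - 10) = (p^2 + 2*p - 8)/(p + 2)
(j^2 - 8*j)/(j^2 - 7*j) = (j - 8)/(j - 7)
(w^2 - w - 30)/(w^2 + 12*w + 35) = (w - 6)/(w + 7)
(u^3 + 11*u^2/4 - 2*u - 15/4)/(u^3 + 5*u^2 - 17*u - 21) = (4*u^2 + 7*u - 15)/(4*(u^2 + 4*u - 21))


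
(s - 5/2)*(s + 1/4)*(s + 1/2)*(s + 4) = s^4 + 9*s^3/4 - 35*s^2/4 - 117*s/16 - 5/4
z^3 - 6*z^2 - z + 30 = (z - 5)*(z - 3)*(z + 2)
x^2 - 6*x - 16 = (x - 8)*(x + 2)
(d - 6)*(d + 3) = d^2 - 3*d - 18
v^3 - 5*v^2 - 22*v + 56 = (v - 7)*(v - 2)*(v + 4)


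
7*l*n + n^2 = n*(7*l + n)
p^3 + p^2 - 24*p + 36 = (p - 3)*(p - 2)*(p + 6)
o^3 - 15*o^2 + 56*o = o*(o - 8)*(o - 7)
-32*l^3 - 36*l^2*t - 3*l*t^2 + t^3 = (-8*l + t)*(l + t)*(4*l + t)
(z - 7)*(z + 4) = z^2 - 3*z - 28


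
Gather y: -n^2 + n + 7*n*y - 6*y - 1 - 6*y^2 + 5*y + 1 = -n^2 + n - 6*y^2 + y*(7*n - 1)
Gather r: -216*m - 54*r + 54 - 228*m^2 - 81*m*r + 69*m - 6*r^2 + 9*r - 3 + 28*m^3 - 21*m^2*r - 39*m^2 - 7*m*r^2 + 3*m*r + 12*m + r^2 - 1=28*m^3 - 267*m^2 - 135*m + r^2*(-7*m - 5) + r*(-21*m^2 - 78*m - 45) + 50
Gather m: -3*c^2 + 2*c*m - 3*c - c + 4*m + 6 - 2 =-3*c^2 - 4*c + m*(2*c + 4) + 4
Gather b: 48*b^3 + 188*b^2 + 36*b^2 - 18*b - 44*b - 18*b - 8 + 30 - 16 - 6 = 48*b^3 + 224*b^2 - 80*b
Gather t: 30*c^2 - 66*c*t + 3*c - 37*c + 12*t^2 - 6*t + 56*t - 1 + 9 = 30*c^2 - 34*c + 12*t^2 + t*(50 - 66*c) + 8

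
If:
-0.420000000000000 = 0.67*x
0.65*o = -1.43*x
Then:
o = 1.38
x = -0.63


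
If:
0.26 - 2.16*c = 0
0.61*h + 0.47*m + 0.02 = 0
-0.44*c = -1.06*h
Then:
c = 0.12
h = 0.05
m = -0.11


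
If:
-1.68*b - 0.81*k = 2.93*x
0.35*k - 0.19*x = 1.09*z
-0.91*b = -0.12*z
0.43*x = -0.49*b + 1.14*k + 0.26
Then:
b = -0.01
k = -0.21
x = 0.06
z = -0.08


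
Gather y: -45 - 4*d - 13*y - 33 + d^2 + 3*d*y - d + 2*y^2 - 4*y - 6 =d^2 - 5*d + 2*y^2 + y*(3*d - 17) - 84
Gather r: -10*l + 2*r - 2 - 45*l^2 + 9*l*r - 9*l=-45*l^2 - 19*l + r*(9*l + 2) - 2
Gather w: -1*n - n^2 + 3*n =-n^2 + 2*n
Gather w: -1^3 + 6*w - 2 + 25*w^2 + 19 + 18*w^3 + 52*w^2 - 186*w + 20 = 18*w^3 + 77*w^2 - 180*w + 36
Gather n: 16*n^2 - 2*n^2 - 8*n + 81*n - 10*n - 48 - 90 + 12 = 14*n^2 + 63*n - 126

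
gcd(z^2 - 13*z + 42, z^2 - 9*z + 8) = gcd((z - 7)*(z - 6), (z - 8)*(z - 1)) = 1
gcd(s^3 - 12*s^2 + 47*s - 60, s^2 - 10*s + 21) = s - 3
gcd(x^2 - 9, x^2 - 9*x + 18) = x - 3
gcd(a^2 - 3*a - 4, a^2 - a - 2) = a + 1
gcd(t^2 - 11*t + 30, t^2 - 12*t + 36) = t - 6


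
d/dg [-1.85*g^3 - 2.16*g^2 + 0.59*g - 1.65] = -5.55*g^2 - 4.32*g + 0.59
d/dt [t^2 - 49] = 2*t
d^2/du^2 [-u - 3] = 0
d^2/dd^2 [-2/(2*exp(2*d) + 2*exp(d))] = ((exp(d) + 1)*(4*exp(d) + 1) - 2*(2*exp(d) + 1)^2)*exp(-d)/(exp(d) + 1)^3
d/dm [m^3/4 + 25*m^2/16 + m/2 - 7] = 3*m^2/4 + 25*m/8 + 1/2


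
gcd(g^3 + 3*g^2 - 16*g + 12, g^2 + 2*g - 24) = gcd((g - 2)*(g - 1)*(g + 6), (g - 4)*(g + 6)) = g + 6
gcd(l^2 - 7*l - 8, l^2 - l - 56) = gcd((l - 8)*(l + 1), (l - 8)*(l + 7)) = l - 8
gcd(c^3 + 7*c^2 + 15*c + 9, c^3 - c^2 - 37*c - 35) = c + 1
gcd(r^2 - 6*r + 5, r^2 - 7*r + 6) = r - 1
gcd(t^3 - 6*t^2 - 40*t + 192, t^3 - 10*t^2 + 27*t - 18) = 1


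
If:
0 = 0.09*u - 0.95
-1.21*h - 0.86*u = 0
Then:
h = -7.50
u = 10.56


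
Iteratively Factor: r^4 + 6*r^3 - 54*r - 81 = (r + 3)*(r^3 + 3*r^2 - 9*r - 27) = (r - 3)*(r + 3)*(r^2 + 6*r + 9) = (r - 3)*(r + 3)^2*(r + 3)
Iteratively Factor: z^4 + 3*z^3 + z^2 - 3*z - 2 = (z - 1)*(z^3 + 4*z^2 + 5*z + 2) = (z - 1)*(z + 2)*(z^2 + 2*z + 1) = (z - 1)*(z + 1)*(z + 2)*(z + 1)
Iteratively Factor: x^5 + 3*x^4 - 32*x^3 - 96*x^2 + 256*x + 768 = (x - 4)*(x^4 + 7*x^3 - 4*x^2 - 112*x - 192) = (x - 4)*(x + 4)*(x^3 + 3*x^2 - 16*x - 48) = (x - 4)*(x + 4)^2*(x^2 - x - 12) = (x - 4)^2*(x + 4)^2*(x + 3)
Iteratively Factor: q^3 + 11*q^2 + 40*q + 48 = (q + 3)*(q^2 + 8*q + 16) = (q + 3)*(q + 4)*(q + 4)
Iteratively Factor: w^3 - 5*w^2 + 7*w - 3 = (w - 1)*(w^2 - 4*w + 3) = (w - 3)*(w - 1)*(w - 1)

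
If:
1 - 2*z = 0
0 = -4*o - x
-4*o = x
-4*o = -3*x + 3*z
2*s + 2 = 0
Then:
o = -3/32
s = -1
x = 3/8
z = 1/2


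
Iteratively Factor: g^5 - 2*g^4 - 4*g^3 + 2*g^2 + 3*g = (g + 1)*(g^4 - 3*g^3 - g^2 + 3*g) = g*(g + 1)*(g^3 - 3*g^2 - g + 3) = g*(g + 1)^2*(g^2 - 4*g + 3) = g*(g - 1)*(g + 1)^2*(g - 3)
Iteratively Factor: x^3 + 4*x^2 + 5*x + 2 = (x + 1)*(x^2 + 3*x + 2) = (x + 1)^2*(x + 2)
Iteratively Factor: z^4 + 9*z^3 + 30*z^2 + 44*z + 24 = (z + 2)*(z^3 + 7*z^2 + 16*z + 12) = (z + 2)^2*(z^2 + 5*z + 6) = (z + 2)^2*(z + 3)*(z + 2)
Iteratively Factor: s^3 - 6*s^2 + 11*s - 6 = (s - 3)*(s^2 - 3*s + 2) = (s - 3)*(s - 1)*(s - 2)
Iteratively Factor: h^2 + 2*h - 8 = (h - 2)*(h + 4)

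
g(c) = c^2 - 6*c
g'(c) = 2*c - 6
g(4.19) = -7.58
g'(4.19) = 2.38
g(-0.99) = 6.92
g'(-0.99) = -7.98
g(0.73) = -3.85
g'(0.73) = -4.54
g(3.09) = -8.99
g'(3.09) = 0.18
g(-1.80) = 14.04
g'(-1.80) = -9.60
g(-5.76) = 67.74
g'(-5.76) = -17.52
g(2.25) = -8.44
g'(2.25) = -1.50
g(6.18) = 1.11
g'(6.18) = 6.36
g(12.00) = 72.00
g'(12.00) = 18.00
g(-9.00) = 135.00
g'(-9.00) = -24.00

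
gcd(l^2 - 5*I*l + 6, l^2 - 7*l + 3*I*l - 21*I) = 1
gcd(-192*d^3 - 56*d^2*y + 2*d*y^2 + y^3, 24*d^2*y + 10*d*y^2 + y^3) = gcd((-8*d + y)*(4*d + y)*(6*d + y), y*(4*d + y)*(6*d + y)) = 24*d^2 + 10*d*y + y^2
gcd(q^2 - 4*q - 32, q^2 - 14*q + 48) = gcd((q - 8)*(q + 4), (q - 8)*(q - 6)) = q - 8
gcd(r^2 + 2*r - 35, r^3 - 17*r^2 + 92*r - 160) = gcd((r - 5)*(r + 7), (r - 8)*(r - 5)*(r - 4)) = r - 5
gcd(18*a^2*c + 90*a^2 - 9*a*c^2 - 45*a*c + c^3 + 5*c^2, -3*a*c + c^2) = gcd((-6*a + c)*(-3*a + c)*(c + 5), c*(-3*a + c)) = 3*a - c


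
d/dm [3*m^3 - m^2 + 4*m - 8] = 9*m^2 - 2*m + 4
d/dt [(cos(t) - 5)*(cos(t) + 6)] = -sin(t) - sin(2*t)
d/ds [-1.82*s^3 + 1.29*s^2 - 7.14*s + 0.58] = -5.46*s^2 + 2.58*s - 7.14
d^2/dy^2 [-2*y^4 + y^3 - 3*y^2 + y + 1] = -24*y^2 + 6*y - 6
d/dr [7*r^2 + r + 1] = 14*r + 1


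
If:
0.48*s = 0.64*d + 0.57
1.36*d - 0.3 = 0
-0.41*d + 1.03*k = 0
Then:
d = 0.22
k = 0.09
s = 1.48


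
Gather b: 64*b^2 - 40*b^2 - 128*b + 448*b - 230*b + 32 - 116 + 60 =24*b^2 + 90*b - 24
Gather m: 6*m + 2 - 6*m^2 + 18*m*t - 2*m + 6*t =-6*m^2 + m*(18*t + 4) + 6*t + 2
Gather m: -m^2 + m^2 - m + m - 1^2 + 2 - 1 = 0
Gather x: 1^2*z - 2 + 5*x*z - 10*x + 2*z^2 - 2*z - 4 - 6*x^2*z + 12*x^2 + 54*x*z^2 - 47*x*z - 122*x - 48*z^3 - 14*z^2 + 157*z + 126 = x^2*(12 - 6*z) + x*(54*z^2 - 42*z - 132) - 48*z^3 - 12*z^2 + 156*z + 120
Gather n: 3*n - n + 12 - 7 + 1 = 2*n + 6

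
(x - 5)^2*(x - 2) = x^3 - 12*x^2 + 45*x - 50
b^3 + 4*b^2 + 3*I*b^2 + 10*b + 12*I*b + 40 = (b + 4)*(b - 2*I)*(b + 5*I)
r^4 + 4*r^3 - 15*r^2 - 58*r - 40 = (r - 4)*(r + 1)*(r + 2)*(r + 5)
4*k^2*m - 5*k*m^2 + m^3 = m*(-4*k + m)*(-k + m)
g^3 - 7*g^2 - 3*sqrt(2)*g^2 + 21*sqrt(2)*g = g*(g - 7)*(g - 3*sqrt(2))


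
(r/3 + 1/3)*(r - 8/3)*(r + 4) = r^3/3 + 7*r^2/9 - 28*r/9 - 32/9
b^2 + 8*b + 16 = (b + 4)^2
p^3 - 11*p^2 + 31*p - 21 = (p - 7)*(p - 3)*(p - 1)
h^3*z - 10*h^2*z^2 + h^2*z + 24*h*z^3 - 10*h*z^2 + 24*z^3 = (h - 6*z)*(h - 4*z)*(h*z + z)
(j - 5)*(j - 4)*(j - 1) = j^3 - 10*j^2 + 29*j - 20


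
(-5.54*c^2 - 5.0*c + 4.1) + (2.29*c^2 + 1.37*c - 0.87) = -3.25*c^2 - 3.63*c + 3.23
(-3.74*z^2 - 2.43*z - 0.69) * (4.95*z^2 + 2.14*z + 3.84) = -18.513*z^4 - 20.0321*z^3 - 22.9773*z^2 - 10.8078*z - 2.6496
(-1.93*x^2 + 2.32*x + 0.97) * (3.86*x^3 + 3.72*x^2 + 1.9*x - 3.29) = -7.4498*x^5 + 1.7756*x^4 + 8.7076*x^3 + 14.3661*x^2 - 5.7898*x - 3.1913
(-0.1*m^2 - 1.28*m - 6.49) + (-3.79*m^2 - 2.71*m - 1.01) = -3.89*m^2 - 3.99*m - 7.5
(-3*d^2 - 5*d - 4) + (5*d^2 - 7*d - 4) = 2*d^2 - 12*d - 8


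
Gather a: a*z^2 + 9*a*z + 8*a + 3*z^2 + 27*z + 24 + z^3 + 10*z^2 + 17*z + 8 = a*(z^2 + 9*z + 8) + z^3 + 13*z^2 + 44*z + 32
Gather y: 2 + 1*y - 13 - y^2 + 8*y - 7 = -y^2 + 9*y - 18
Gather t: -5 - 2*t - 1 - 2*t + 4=-4*t - 2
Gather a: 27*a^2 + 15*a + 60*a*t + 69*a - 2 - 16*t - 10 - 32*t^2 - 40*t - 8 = 27*a^2 + a*(60*t + 84) - 32*t^2 - 56*t - 20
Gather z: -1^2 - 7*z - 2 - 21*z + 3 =-28*z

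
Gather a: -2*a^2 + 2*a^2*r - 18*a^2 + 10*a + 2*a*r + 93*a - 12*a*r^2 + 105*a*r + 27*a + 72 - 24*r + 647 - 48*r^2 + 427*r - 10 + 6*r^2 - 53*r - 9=a^2*(2*r - 20) + a*(-12*r^2 + 107*r + 130) - 42*r^2 + 350*r + 700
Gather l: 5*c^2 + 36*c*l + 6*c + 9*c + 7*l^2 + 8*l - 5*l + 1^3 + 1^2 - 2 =5*c^2 + 15*c + 7*l^2 + l*(36*c + 3)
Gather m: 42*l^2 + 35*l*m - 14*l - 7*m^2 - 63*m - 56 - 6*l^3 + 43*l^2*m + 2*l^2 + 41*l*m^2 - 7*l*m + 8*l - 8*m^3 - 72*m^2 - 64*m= -6*l^3 + 44*l^2 - 6*l - 8*m^3 + m^2*(41*l - 79) + m*(43*l^2 + 28*l - 127) - 56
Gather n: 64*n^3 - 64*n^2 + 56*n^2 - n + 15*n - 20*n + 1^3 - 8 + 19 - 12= 64*n^3 - 8*n^2 - 6*n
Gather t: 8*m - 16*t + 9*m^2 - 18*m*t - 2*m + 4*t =9*m^2 + 6*m + t*(-18*m - 12)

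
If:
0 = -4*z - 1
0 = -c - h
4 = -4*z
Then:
No Solution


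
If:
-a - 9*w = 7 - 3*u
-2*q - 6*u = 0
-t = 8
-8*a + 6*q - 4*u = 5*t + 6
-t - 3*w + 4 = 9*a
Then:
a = 211/137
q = -405/137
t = -8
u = 135/137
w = -85/137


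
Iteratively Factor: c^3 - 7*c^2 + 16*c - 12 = (c - 3)*(c^2 - 4*c + 4) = (c - 3)*(c - 2)*(c - 2)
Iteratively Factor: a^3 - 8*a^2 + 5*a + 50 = (a + 2)*(a^2 - 10*a + 25) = (a - 5)*(a + 2)*(a - 5)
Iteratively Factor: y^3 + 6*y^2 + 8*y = (y + 4)*(y^2 + 2*y) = y*(y + 4)*(y + 2)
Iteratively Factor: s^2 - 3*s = (s - 3)*(s)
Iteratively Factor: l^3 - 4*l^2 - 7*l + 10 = (l - 5)*(l^2 + l - 2) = (l - 5)*(l + 2)*(l - 1)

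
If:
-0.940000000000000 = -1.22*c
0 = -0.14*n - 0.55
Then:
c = 0.77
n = -3.93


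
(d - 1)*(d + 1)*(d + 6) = d^3 + 6*d^2 - d - 6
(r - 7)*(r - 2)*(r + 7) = r^3 - 2*r^2 - 49*r + 98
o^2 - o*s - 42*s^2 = (o - 7*s)*(o + 6*s)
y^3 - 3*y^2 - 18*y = y*(y - 6)*(y + 3)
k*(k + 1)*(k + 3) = k^3 + 4*k^2 + 3*k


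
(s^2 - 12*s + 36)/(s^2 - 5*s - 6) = (s - 6)/(s + 1)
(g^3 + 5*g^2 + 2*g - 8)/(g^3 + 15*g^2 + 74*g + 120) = (g^2 + g - 2)/(g^2 + 11*g + 30)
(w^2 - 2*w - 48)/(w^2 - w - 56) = (w + 6)/(w + 7)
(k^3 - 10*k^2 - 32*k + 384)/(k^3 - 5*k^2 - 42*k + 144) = (k - 8)/(k - 3)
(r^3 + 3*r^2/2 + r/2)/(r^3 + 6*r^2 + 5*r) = (r + 1/2)/(r + 5)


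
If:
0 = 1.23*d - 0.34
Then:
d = 0.28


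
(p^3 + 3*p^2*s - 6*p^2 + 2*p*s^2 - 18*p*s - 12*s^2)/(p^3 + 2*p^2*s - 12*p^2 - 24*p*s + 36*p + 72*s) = (p + s)/(p - 6)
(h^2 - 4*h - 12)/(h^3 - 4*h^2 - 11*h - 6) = (h + 2)/(h^2 + 2*h + 1)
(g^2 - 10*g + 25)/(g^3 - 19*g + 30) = (g^2 - 10*g + 25)/(g^3 - 19*g + 30)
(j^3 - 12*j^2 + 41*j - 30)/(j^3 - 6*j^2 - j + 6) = (j - 5)/(j + 1)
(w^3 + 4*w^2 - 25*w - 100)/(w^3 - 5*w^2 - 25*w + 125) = (w + 4)/(w - 5)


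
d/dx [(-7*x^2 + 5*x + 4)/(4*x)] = -7/4 - 1/x^2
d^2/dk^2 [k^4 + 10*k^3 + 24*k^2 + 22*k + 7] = 12*k^2 + 60*k + 48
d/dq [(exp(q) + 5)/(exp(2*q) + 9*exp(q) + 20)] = -exp(q)/(exp(2*q) + 8*exp(q) + 16)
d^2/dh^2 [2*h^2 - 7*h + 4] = 4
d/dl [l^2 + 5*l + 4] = 2*l + 5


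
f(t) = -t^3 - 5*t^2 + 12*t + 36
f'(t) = -3*t^2 - 10*t + 12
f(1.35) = 40.63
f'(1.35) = -6.97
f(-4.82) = -26.02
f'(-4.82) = -9.50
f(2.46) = 20.38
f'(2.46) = -30.75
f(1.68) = 37.31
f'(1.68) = -13.27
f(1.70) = 37.04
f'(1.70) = -13.67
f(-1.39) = 12.35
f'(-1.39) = 20.10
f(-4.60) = -27.66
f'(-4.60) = -5.48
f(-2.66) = -12.48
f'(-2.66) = 17.37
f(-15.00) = 2106.00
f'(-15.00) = -513.00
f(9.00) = -990.00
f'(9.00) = -321.00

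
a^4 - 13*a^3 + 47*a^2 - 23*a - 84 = (a - 7)*(a - 4)*(a - 3)*(a + 1)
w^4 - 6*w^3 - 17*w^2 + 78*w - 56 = (w - 7)*(w - 2)*(w - 1)*(w + 4)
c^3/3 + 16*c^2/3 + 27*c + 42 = (c/3 + 1)*(c + 6)*(c + 7)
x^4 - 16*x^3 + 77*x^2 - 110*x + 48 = (x - 8)*(x - 6)*(x - 1)^2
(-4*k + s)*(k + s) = -4*k^2 - 3*k*s + s^2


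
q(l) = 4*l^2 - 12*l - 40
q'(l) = 8*l - 12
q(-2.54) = 16.29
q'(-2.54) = -32.32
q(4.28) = -18.09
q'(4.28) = 22.24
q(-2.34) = 9.98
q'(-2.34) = -30.72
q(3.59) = -31.53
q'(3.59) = 16.72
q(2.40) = -45.76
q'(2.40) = 7.20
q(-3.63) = 56.27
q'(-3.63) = -41.04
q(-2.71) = 21.90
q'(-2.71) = -33.68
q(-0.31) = -35.90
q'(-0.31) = -14.48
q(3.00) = -40.00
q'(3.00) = 12.00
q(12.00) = 392.00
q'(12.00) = 84.00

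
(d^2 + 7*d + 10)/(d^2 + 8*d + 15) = (d + 2)/(d + 3)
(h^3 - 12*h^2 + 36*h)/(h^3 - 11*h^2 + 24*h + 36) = h/(h + 1)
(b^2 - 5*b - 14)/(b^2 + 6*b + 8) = (b - 7)/(b + 4)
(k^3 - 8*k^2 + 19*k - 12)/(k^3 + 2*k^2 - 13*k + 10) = (k^2 - 7*k + 12)/(k^2 + 3*k - 10)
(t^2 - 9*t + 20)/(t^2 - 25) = (t - 4)/(t + 5)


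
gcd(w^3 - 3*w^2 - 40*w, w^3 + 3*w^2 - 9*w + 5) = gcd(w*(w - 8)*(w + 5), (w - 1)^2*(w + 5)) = w + 5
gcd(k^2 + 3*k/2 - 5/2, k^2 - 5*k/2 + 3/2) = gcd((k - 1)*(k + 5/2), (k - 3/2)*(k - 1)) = k - 1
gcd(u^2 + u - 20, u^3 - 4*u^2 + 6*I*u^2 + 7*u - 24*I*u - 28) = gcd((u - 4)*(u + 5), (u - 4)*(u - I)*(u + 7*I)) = u - 4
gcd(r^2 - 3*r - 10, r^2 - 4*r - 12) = r + 2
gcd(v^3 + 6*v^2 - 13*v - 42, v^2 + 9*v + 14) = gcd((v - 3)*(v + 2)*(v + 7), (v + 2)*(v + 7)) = v^2 + 9*v + 14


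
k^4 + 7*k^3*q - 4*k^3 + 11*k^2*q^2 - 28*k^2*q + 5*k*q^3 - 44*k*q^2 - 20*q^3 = (k - 4)*(k + q)^2*(k + 5*q)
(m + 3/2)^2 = m^2 + 3*m + 9/4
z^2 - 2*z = z*(z - 2)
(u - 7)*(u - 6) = u^2 - 13*u + 42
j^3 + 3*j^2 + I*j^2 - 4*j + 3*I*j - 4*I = (j - 1)*(j + 4)*(j + I)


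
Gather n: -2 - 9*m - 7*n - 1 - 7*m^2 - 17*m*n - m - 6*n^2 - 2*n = -7*m^2 - 10*m - 6*n^2 + n*(-17*m - 9) - 3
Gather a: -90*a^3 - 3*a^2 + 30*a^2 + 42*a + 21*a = -90*a^3 + 27*a^2 + 63*a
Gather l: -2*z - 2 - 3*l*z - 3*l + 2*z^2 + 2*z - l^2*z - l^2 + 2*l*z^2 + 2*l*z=l^2*(-z - 1) + l*(2*z^2 - z - 3) + 2*z^2 - 2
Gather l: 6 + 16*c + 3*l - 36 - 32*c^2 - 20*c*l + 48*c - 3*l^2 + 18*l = -32*c^2 + 64*c - 3*l^2 + l*(21 - 20*c) - 30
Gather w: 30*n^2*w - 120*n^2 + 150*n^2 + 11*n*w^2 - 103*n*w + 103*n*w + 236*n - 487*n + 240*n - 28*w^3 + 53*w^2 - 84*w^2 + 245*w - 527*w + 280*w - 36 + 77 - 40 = 30*n^2 - 11*n - 28*w^3 + w^2*(11*n - 31) + w*(30*n^2 - 2) + 1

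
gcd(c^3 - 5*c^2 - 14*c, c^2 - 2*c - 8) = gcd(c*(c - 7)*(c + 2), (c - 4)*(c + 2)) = c + 2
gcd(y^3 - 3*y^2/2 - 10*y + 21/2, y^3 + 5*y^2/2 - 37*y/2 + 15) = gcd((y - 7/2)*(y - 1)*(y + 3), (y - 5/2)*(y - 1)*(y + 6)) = y - 1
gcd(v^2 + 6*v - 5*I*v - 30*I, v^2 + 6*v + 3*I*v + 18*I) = v + 6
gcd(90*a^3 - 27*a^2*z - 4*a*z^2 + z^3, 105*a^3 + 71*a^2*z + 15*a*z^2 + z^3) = 5*a + z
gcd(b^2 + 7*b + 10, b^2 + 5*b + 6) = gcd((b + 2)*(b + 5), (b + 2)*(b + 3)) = b + 2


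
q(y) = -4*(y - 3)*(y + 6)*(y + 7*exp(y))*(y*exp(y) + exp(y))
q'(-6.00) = 2.67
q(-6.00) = 0.00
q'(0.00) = 1500.00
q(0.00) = 504.00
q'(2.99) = -396171.47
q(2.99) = 4056.97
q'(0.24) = 2667.16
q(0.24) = 992.41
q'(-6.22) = 2.10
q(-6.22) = -0.52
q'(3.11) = -675804.44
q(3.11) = -59121.33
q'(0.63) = 6277.16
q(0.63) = 2649.43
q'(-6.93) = 0.73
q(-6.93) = -1.48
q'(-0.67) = 212.34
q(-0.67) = 38.47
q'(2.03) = 55877.96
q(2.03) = 39770.17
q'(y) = -4*(y - 3)*(y + 6)*(y + 7*exp(y))*(y*exp(y) + 2*exp(y)) - 4*(y - 3)*(y + 6)*(y*exp(y) + exp(y))*(7*exp(y) + 1) - 4*(y - 3)*(y + 7*exp(y))*(y*exp(y) + exp(y)) - 4*(y + 6)*(y + 7*exp(y))*(y*exp(y) + exp(y))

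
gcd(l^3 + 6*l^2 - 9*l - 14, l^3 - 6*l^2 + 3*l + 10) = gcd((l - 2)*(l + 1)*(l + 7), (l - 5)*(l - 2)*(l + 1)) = l^2 - l - 2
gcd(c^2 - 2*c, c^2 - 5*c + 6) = c - 2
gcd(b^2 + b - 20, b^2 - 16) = b - 4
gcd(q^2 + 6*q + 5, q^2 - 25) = q + 5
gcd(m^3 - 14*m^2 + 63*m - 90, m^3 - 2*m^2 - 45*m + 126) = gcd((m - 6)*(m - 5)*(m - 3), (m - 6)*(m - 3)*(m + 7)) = m^2 - 9*m + 18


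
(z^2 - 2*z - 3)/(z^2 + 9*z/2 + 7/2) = 2*(z - 3)/(2*z + 7)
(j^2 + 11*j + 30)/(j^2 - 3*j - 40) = (j + 6)/(j - 8)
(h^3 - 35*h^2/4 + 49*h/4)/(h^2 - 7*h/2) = (4*h^2 - 35*h + 49)/(2*(2*h - 7))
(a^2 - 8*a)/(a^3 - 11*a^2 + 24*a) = 1/(a - 3)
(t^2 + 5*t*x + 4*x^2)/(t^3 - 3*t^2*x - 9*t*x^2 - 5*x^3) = (-t - 4*x)/(-t^2 + 4*t*x + 5*x^2)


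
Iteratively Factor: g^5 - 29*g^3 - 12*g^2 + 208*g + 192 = (g + 1)*(g^4 - g^3 - 28*g^2 + 16*g + 192) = (g - 4)*(g + 1)*(g^3 + 3*g^2 - 16*g - 48) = (g - 4)^2*(g + 1)*(g^2 + 7*g + 12) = (g - 4)^2*(g + 1)*(g + 4)*(g + 3)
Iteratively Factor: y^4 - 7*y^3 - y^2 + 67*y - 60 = (y - 1)*(y^3 - 6*y^2 - 7*y + 60) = (y - 4)*(y - 1)*(y^2 - 2*y - 15) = (y - 5)*(y - 4)*(y - 1)*(y + 3)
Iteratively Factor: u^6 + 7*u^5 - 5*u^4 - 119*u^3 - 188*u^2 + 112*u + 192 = (u + 1)*(u^5 + 6*u^4 - 11*u^3 - 108*u^2 - 80*u + 192) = (u - 1)*(u + 1)*(u^4 + 7*u^3 - 4*u^2 - 112*u - 192) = (u - 4)*(u - 1)*(u + 1)*(u^3 + 11*u^2 + 40*u + 48) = (u - 4)*(u - 1)*(u + 1)*(u + 4)*(u^2 + 7*u + 12) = (u - 4)*(u - 1)*(u + 1)*(u + 4)^2*(u + 3)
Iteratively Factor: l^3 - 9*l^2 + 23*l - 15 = (l - 3)*(l^2 - 6*l + 5) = (l - 3)*(l - 1)*(l - 5)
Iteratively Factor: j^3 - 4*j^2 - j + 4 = (j + 1)*(j^2 - 5*j + 4) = (j - 4)*(j + 1)*(j - 1)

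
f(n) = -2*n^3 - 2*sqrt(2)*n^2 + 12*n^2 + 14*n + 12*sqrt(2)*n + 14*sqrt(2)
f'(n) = -6*n^2 - 4*sqrt(2)*n + 24*n + 14 + 12*sqrt(2)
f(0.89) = 53.22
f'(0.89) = 42.54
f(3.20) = 147.29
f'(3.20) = 28.23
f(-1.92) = 8.30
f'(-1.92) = -26.37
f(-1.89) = 7.53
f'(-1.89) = -25.13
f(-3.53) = 112.73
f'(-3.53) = -108.55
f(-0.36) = 9.93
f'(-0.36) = 23.59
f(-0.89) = 0.91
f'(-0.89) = 9.89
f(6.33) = 76.07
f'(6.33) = -93.33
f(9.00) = -416.57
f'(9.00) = -289.94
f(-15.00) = 8368.84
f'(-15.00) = -1594.18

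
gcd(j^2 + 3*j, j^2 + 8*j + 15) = j + 3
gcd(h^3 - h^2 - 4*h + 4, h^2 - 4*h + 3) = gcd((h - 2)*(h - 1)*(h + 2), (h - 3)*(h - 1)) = h - 1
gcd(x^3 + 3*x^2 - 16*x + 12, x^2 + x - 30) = x + 6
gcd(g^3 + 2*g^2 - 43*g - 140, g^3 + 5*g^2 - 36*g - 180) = g + 5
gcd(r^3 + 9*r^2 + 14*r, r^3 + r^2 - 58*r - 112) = r^2 + 9*r + 14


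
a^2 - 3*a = a*(a - 3)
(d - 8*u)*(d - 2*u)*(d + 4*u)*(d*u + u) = d^4*u - 6*d^3*u^2 + d^3*u - 24*d^2*u^3 - 6*d^2*u^2 + 64*d*u^4 - 24*d*u^3 + 64*u^4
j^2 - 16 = (j - 4)*(j + 4)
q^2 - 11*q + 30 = (q - 6)*(q - 5)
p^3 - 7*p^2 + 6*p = p*(p - 6)*(p - 1)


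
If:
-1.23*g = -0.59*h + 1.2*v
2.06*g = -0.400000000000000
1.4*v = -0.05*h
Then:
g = -0.19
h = -0.38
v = 0.01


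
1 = 1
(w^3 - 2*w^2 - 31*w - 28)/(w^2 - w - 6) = (-w^3 + 2*w^2 + 31*w + 28)/(-w^2 + w + 6)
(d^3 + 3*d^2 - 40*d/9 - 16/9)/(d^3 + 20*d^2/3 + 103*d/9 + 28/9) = (3*d - 4)/(3*d + 7)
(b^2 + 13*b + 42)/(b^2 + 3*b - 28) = (b + 6)/(b - 4)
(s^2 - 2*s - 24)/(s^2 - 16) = (s - 6)/(s - 4)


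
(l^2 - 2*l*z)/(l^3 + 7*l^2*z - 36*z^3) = l/(l^2 + 9*l*z + 18*z^2)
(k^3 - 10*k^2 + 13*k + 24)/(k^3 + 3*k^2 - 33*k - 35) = (k^2 - 11*k + 24)/(k^2 + 2*k - 35)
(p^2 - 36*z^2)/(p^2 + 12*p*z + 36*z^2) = (p - 6*z)/(p + 6*z)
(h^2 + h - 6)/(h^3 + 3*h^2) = (h - 2)/h^2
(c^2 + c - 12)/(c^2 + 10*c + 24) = (c - 3)/(c + 6)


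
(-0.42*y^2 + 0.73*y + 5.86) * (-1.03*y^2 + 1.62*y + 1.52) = 0.4326*y^4 - 1.4323*y^3 - 5.4916*y^2 + 10.6028*y + 8.9072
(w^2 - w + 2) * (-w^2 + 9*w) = -w^4 + 10*w^3 - 11*w^2 + 18*w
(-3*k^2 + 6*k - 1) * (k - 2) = -3*k^3 + 12*k^2 - 13*k + 2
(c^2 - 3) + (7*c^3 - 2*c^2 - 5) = 7*c^3 - c^2 - 8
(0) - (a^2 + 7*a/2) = -a^2 - 7*a/2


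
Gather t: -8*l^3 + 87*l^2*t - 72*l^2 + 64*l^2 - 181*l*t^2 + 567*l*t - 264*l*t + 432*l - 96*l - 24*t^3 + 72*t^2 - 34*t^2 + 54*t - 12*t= -8*l^3 - 8*l^2 + 336*l - 24*t^3 + t^2*(38 - 181*l) + t*(87*l^2 + 303*l + 42)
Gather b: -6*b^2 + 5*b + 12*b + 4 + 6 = -6*b^2 + 17*b + 10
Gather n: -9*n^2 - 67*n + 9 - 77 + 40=-9*n^2 - 67*n - 28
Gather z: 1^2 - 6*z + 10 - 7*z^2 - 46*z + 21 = -7*z^2 - 52*z + 32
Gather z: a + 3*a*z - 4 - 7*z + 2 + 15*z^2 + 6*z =a + 15*z^2 + z*(3*a - 1) - 2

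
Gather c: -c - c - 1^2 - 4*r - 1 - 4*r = -2*c - 8*r - 2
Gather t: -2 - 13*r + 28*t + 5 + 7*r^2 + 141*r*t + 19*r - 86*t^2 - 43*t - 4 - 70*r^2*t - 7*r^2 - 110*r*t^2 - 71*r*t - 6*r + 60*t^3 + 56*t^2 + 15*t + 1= 60*t^3 + t^2*(-110*r - 30) + t*(-70*r^2 + 70*r)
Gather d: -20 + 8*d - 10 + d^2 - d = d^2 + 7*d - 30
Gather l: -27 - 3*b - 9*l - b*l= -3*b + l*(-b - 9) - 27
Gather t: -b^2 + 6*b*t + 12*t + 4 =-b^2 + t*(6*b + 12) + 4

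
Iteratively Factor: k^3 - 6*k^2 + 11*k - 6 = (k - 3)*(k^2 - 3*k + 2) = (k - 3)*(k - 2)*(k - 1)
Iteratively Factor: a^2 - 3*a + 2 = (a - 1)*(a - 2)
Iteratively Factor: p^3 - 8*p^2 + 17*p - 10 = (p - 5)*(p^2 - 3*p + 2) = (p - 5)*(p - 1)*(p - 2)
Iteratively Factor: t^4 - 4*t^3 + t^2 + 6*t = (t)*(t^3 - 4*t^2 + t + 6) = t*(t + 1)*(t^2 - 5*t + 6) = t*(t - 2)*(t + 1)*(t - 3)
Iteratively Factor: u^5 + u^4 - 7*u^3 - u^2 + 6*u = (u)*(u^4 + u^3 - 7*u^2 - u + 6) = u*(u + 3)*(u^3 - 2*u^2 - u + 2) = u*(u - 2)*(u + 3)*(u^2 - 1) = u*(u - 2)*(u - 1)*(u + 3)*(u + 1)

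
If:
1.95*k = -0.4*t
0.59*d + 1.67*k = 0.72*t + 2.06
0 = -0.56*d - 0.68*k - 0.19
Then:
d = -0.95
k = 0.51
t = -2.47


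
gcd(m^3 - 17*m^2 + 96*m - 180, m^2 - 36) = m - 6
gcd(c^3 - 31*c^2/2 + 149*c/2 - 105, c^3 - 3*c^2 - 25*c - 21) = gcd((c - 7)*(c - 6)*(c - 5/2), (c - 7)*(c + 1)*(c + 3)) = c - 7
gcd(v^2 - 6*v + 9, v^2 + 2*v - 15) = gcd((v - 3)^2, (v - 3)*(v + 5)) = v - 3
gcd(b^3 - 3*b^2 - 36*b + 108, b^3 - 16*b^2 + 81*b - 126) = b^2 - 9*b + 18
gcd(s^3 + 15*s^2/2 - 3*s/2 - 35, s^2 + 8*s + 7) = s + 7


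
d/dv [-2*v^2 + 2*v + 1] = 2 - 4*v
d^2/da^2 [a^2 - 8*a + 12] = 2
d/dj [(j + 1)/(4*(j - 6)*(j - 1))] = (-j^2 - 2*j + 13)/(4*(j^4 - 14*j^3 + 61*j^2 - 84*j + 36))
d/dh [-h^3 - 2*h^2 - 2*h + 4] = -3*h^2 - 4*h - 2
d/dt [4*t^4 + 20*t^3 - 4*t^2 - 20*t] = 16*t^3 + 60*t^2 - 8*t - 20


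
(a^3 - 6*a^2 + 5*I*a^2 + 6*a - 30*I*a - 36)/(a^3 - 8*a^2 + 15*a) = (a^3 + a^2*(-6 + 5*I) + 6*a*(1 - 5*I) - 36)/(a*(a^2 - 8*a + 15))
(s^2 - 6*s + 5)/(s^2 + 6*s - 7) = (s - 5)/(s + 7)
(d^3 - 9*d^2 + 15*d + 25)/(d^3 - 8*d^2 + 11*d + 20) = (d - 5)/(d - 4)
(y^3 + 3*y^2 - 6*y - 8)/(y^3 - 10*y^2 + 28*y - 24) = (y^2 + 5*y + 4)/(y^2 - 8*y + 12)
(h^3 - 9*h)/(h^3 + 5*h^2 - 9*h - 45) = h/(h + 5)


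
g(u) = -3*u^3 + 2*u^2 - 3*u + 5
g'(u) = -9*u^2 + 4*u - 3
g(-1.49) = 23.83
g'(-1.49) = -28.94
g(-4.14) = 264.57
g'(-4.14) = -173.82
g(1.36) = -2.93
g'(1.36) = -14.21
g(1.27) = -1.73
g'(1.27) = -12.44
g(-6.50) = 932.88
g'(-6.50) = -409.25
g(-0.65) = 8.62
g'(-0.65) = -9.40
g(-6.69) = 1012.84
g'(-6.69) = -432.56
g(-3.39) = 155.03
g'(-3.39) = -119.99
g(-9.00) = 2381.00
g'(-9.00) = -768.00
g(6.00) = -589.00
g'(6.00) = -303.00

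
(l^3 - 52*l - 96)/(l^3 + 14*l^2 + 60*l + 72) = (l - 8)/(l + 6)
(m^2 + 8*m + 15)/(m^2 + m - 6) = (m + 5)/(m - 2)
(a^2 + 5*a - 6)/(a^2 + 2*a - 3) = (a + 6)/(a + 3)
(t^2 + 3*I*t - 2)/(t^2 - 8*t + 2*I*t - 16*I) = (t + I)/(t - 8)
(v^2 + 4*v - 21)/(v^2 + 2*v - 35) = (v - 3)/(v - 5)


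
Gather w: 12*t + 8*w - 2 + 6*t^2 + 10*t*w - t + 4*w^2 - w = 6*t^2 + 11*t + 4*w^2 + w*(10*t + 7) - 2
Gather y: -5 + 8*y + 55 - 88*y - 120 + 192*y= 112*y - 70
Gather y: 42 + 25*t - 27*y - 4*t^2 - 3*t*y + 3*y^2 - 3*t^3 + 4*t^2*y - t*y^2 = -3*t^3 - 4*t^2 + 25*t + y^2*(3 - t) + y*(4*t^2 - 3*t - 27) + 42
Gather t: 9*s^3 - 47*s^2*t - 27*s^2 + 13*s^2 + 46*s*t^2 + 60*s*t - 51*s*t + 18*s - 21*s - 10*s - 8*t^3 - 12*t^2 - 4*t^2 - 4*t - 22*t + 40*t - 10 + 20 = 9*s^3 - 14*s^2 - 13*s - 8*t^3 + t^2*(46*s - 16) + t*(-47*s^2 + 9*s + 14) + 10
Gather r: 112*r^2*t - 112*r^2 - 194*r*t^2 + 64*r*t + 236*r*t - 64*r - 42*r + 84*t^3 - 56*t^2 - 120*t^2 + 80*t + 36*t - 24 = r^2*(112*t - 112) + r*(-194*t^2 + 300*t - 106) + 84*t^3 - 176*t^2 + 116*t - 24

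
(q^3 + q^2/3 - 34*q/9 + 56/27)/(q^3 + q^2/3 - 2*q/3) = (q^2 + q - 28/9)/(q*(q + 1))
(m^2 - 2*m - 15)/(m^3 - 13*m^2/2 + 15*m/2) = 2*(m + 3)/(m*(2*m - 3))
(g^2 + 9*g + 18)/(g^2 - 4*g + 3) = (g^2 + 9*g + 18)/(g^2 - 4*g + 3)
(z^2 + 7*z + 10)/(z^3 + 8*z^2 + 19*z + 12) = (z^2 + 7*z + 10)/(z^3 + 8*z^2 + 19*z + 12)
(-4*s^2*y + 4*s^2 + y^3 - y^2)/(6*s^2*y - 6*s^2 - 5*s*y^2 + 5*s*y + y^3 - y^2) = (2*s + y)/(-3*s + y)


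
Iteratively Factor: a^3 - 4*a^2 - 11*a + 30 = (a - 2)*(a^2 - 2*a - 15) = (a - 5)*(a - 2)*(a + 3)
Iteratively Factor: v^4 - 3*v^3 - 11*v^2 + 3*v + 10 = (v + 2)*(v^3 - 5*v^2 - v + 5) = (v - 5)*(v + 2)*(v^2 - 1) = (v - 5)*(v - 1)*(v + 2)*(v + 1)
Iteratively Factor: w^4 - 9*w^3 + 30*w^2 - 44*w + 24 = (w - 2)*(w^3 - 7*w^2 + 16*w - 12) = (w - 2)^2*(w^2 - 5*w + 6) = (w - 3)*(w - 2)^2*(w - 2)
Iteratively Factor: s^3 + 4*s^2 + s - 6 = (s - 1)*(s^2 + 5*s + 6) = (s - 1)*(s + 2)*(s + 3)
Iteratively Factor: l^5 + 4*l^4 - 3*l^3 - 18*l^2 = (l - 2)*(l^4 + 6*l^3 + 9*l^2) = l*(l - 2)*(l^3 + 6*l^2 + 9*l) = l*(l - 2)*(l + 3)*(l^2 + 3*l) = l^2*(l - 2)*(l + 3)*(l + 3)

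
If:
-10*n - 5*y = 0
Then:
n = -y/2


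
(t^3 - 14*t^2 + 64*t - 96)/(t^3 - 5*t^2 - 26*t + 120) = (t - 4)/(t + 5)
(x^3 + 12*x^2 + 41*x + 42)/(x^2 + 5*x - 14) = (x^2 + 5*x + 6)/(x - 2)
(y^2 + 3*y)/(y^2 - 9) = y/(y - 3)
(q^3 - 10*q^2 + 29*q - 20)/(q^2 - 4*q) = q - 6 + 5/q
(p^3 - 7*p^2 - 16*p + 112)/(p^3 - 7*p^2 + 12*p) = (p^2 - 3*p - 28)/(p*(p - 3))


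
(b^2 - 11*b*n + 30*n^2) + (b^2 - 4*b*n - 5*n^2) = 2*b^2 - 15*b*n + 25*n^2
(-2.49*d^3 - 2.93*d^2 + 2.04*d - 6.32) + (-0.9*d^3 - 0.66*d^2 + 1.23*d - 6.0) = -3.39*d^3 - 3.59*d^2 + 3.27*d - 12.32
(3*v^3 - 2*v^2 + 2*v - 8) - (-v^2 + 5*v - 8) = 3*v^3 - v^2 - 3*v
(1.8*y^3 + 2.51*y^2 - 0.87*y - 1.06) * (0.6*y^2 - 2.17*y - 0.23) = 1.08*y^5 - 2.4*y^4 - 6.3827*y^3 + 0.6746*y^2 + 2.5003*y + 0.2438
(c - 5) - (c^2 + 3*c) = -c^2 - 2*c - 5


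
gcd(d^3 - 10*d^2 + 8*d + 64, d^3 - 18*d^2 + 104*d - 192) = d^2 - 12*d + 32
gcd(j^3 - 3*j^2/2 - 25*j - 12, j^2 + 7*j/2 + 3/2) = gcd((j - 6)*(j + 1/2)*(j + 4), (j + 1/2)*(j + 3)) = j + 1/2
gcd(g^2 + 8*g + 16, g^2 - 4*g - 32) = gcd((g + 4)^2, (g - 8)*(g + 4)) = g + 4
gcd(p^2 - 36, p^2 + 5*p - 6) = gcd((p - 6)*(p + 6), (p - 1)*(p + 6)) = p + 6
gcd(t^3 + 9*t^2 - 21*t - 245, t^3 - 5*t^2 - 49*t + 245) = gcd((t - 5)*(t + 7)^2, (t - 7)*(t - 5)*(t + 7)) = t^2 + 2*t - 35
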